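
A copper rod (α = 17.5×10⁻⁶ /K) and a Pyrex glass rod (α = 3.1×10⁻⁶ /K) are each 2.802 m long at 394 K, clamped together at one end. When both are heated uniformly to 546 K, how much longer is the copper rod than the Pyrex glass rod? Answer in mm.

ΔT = 152 K
copper: ΔL = 17.5×10⁻⁶ × 2.802 m × 152 = 7.4533×10⁻³ m = 7.4533 mm
Pyrex glass: ΔL = 3.1×10⁻⁶ × 2.802 m × 152 = 1.3203×10⁻³ m = 1.3203 mm
difference = 7.4533 − 1.3203 = 6.1330 mm

6.13 mm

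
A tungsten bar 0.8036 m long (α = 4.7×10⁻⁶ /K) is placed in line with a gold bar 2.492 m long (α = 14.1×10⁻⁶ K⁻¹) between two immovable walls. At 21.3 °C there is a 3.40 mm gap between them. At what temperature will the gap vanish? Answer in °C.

Gap closes when ΔL₁ + ΔL₂ = 3.40 mm = 3.40×10⁻³ m
(α₁L₁ + α₂L₂)ΔT = g
α₁L₁ + α₂L₂ = 4.7×10⁻⁶×0.8036 + 14.1×10⁻⁶×2.492 = 3.891412×10⁻⁵ m/K
ΔT = 3.40×10⁻³ / 3.891412×10⁻⁵ = 87.37 K
T = 21.3 + 87.37 = 108.67 °C

T = 109 °C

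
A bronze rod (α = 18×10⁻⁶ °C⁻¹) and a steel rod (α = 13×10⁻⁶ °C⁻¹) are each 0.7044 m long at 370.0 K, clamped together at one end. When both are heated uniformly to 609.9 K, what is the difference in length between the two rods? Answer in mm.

ΔT = 239.9 K
bronze: ΔL = 18×10⁻⁶ × 0.7044 m × 239.9 = 3.0417×10⁻³ m = 3.0417 mm
steel: ΔL = 13×10⁻⁶ × 0.7044 m × 239.9 = 2.1968×10⁻³ m = 2.1968 mm
difference = 3.0417 − 2.1968 = 0.8449 mm

0.845 mm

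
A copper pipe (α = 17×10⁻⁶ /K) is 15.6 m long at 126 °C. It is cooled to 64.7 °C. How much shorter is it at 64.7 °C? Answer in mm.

|ΔT| = |64.7 − 126| = 61.3 K
ΔL = αL₀ΔT = (17×10⁻⁶)(15.6)(61.3) = 1.63×10⁻² m

ΔL = 16.3 mm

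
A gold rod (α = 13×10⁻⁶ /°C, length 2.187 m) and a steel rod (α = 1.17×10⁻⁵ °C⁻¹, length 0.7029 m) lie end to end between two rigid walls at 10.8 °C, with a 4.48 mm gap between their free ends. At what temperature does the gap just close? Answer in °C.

α₁L₁ = 2.8431×10⁻⁵ m/K, α₂L₂ = 8.22393×10⁻⁶ m/K → total 3.665493×10⁻⁵ m/K
ΔT = g/(α₁L₁+α₂L₂) = 4.48×10⁻³ / 3.665493×10⁻⁵ = 122.22 K
T = 10.8 + 122.22 = 133.02 °C

T = 133 °C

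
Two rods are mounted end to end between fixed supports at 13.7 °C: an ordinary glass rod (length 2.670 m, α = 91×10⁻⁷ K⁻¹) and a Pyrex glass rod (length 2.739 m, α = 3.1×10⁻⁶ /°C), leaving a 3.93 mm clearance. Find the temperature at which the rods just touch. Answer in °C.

Gap closes when ΔL₁ + ΔL₂ = 3.93 mm = 3.93×10⁻³ m
(α₁L₁ + α₂L₂)ΔT = g
α₁L₁ + α₂L₂ = 91×10⁻⁷×2.670 + 3.1×10⁻⁶×2.739 = 3.27879×10⁻⁵ m/K
ΔT = 3.93×10⁻³ / 3.27879×10⁻⁵ = 119.86 K
T = 13.7 + 119.86 = 133.56 °C

T = 134 °C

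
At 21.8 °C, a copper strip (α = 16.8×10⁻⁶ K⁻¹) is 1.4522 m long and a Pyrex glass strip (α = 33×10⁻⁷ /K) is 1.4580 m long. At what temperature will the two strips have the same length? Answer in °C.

T = 317.9 °C

L₁(1 + α₁ΔT) = L₂(1 + α₂ΔT) ⇒ ΔT = (L₂ − L₁)/(α₁L₁ − α₂L₂)
L₂ − L₁ = 1.4580 − 1.4522 = 5.80×10⁻³ m
α₁L₁ − α₂L₂ = 16.8×10⁻⁶×1.4522 − 33×10⁻⁷×1.4580 = 1.958556×10⁻⁵ m/K
ΔT = 5.80×10⁻³ / 1.958556×10⁻⁵ = 296.137 K
T = 21.8 + 296.137 = 317.937 °C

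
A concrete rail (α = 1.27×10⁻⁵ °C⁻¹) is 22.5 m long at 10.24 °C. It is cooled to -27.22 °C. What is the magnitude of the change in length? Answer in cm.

|ΔT| = |-27.22 − 10.24| = 37.46 K
ΔL = αL₀ΔT = (1.27×10⁻⁵)(22.5)(37.46) = 1.07×10⁻² m

ΔL = 1.07 cm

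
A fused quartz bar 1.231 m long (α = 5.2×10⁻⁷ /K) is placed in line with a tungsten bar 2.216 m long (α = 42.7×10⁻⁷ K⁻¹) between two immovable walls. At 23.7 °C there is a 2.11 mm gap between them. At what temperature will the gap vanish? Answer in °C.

T = 233 °C

Gap closes when ΔL₁ + ΔL₂ = 2.11 mm = 2.11×10⁻³ m
(α₁L₁ + α₂L₂)ΔT = g
α₁L₁ + α₂L₂ = 5.2×10⁻⁷×1.231 + 42.7×10⁻⁷×2.216 = 1.010244×10⁻⁵ m/K
ΔT = 2.11×10⁻³ / 1.010244×10⁻⁵ = 208.86 K
T = 23.7 + 208.86 = 232.56 °C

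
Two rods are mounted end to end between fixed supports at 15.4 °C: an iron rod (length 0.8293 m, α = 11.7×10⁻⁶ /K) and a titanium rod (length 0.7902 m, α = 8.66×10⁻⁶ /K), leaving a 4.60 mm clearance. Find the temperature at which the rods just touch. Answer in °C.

α₁L₁ = 9.70281×10⁻⁶ m/K, α₂L₂ = 6.843132×10⁻⁶ m/K → total 1.6545942×10⁻⁵ m/K
ΔT = g/(α₁L₁+α₂L₂) = 4.60×10⁻³ / 1.6545942×10⁻⁵ = 278.01 K
T = 15.4 + 278.01 = 293.41 °C

T = 293 °C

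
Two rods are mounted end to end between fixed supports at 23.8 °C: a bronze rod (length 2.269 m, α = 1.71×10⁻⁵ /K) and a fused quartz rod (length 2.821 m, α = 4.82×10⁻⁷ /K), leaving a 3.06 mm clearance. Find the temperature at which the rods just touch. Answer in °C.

T = 100 °C

Gap closes when ΔL₁ + ΔL₂ = 3.06 mm = 3.06×10⁻³ m
(α₁L₁ + α₂L₂)ΔT = g
α₁L₁ + α₂L₂ = 1.71×10⁻⁵×2.269 + 4.82×10⁻⁷×2.821 = 4.0159622×10⁻⁵ m/K
ΔT = 3.06×10⁻³ / 4.0159622×10⁻⁵ = 76.20 K
T = 23.8 + 76.20 = 100.00 °C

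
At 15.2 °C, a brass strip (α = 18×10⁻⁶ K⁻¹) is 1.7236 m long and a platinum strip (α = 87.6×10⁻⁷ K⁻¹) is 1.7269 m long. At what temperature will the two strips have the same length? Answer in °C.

L₁(1 + α₁ΔT) = L₂(1 + α₂ΔT) ⇒ ΔT = (L₂ − L₁)/(α₁L₁ − α₂L₂)
L₂ − L₁ = 1.7269 − 1.7236 = 3.30×10⁻³ m
α₁L₁ − α₂L₂ = 18×10⁻⁶×1.7236 − 87.6×10⁻⁷×1.7269 = 1.5897156×10⁻⁵ m/K
ΔT = 3.30×10⁻³ / 1.5897156×10⁻⁵ = 207.584 K
T = 15.2 + 207.584 = 222.784 °C

T = 222.8 °C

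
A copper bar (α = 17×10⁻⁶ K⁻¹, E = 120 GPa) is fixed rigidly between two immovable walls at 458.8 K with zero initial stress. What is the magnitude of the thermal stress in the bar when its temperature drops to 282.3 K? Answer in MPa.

σ = 360 MPa

Fully constrained: the free strain ε = αΔT is blocked, so σ = Eε = EαΔT.
|ΔT| = 176.5 K
σ = 120×10⁹ × 17×10⁻⁶ × 176.5 = 3.60×10⁸ Pa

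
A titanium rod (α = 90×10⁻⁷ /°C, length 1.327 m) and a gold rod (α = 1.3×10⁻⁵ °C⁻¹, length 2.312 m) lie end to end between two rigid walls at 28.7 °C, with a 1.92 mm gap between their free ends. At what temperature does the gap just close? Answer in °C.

T = 74.4 °C

Gap closes when ΔL₁ + ΔL₂ = 1.92 mm = 1.92×10⁻³ m
(α₁L₁ + α₂L₂)ΔT = g
α₁L₁ + α₂L₂ = 90×10⁻⁷×1.327 + 1.3×10⁻⁵×2.312 = 4.1999×10⁻⁵ m/K
ΔT = 1.92×10⁻³ / 4.1999×10⁻⁵ = 45.715 K
T = 28.7 + 45.715 = 74.415 °C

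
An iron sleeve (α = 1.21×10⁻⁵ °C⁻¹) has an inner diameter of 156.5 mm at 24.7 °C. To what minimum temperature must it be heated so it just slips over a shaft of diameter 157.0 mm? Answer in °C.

T = 289 °C

Required Δd = 157.0 − 156.5 = 0.5 mm
Δd = αd₀ΔT ⇒ ΔT = Δd/(αd₀) = 0.5 / (1.21×10⁻⁵ × 156.5) = 264.04 K
T_min = 24.7 + 264.04 = 288.74 °C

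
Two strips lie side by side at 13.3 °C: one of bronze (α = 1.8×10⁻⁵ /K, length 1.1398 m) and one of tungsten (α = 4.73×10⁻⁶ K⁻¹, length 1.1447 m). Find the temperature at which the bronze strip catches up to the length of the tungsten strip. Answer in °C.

L₁(1 + α₁ΔT) = L₂(1 + α₂ΔT) ⇒ ΔT = (L₂ − L₁)/(α₁L₁ − α₂L₂)
L₂ − L₁ = 1.1447 − 1.1398 = 4.90×10⁻³ m
α₁L₁ − α₂L₂ = 1.8×10⁻⁵×1.1398 − 4.73×10⁻⁶×1.1447 = 1.5101969×10⁻⁵ m/K
ΔT = 4.90×10⁻³ / 1.5101969×10⁻⁵ = 324.461 K
T = 13.3 + 324.461 = 337.761 °C

T = 337.8 °C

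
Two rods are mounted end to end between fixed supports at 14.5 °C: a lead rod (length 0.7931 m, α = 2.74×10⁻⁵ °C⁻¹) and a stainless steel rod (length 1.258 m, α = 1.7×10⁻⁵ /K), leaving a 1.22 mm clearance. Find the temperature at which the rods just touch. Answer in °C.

T = 42.8 °C

α₁L₁ = 2.173094×10⁻⁵ m/K, α₂L₂ = 2.1386×10⁻⁵ m/K → total 4.311694×10⁻⁵ m/K
ΔT = g/(α₁L₁+α₂L₂) = 1.22×10⁻³ / 4.311694×10⁻⁵ = 28.295 K
T = 14.5 + 28.295 = 42.795 °C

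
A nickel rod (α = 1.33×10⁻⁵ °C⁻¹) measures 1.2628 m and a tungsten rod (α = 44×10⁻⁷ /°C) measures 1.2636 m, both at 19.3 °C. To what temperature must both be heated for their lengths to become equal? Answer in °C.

T = 90.50 °C

Equal length when α₁L₁ΔT − α₂L₂ΔT = L₂ − L₁ = 8.00×10⁻⁴ m
α₁L₁ = 1.679524×10⁻⁵, α₂L₂ = 5.55984×10⁻⁶ → Δ(αL) = 1.12354×10⁻⁵ m/K
ΔT = 8.00×10⁻⁴ / 1.12354×10⁻⁵ = 71.2035 K, so T = 19.3 + 71.2035 = 90.5035 °C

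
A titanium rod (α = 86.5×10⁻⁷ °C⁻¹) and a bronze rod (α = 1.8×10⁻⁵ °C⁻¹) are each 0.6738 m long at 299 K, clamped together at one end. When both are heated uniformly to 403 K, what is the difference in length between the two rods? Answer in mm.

0.655 mm

ΔT = 104 K
titanium: ΔL = 86.5×10⁻⁷ × 0.6738 m × 104 = 6.0615×10⁻⁴ m = 0.60615 mm
bronze: ΔL = 1.8×10⁻⁵ × 0.6738 m × 104 = 1.2614×10⁻³ m = 1.2614 mm
difference = 1.2614 − 0.60615 = 0.65525 mm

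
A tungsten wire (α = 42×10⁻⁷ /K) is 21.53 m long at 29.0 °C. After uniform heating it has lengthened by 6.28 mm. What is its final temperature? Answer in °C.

T = 98.4 °C

ΔL = αL₀ΔT ⇒ ΔT = ΔL / (αL₀)
ΔT = 6.28×10⁻³ m / (42×10⁻⁷ × 21.53 m) = 69.449 K
T = 29.0 + 69.449 = 98.449 °C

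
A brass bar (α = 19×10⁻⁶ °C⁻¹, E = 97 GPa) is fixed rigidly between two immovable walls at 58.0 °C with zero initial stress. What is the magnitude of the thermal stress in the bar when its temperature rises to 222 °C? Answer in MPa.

Fully constrained: the free strain ε = αΔT is blocked, so σ = Eε = EαΔT.
|ΔT| = 164.0 K
σ = 97.0×10⁹ × 19×10⁻⁶ × 164.0 = 3.02×10⁸ Pa

σ = 302 MPa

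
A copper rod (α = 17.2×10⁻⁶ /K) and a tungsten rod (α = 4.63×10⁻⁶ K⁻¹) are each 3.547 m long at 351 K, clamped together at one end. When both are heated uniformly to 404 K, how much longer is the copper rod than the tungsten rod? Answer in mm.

2.36 mm

ΔT = 53 K
copper: ΔL = 17.2×10⁻⁶ × 3.547 m × 53 = 3.2334×10⁻³ m = 3.2334 mm
tungsten: ΔL = 4.63×10⁻⁶ × 3.547 m × 53 = 8.7040×10⁻⁴ m = 0.87040 mm
difference = 3.2334 − 0.87040 = 2.3630 mm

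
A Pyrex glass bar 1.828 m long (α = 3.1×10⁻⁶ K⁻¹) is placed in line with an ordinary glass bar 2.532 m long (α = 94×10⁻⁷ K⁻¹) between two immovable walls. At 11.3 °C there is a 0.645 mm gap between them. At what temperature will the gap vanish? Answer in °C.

T = 33.2 °C

α₁L₁ = 5.6668×10⁻⁶ m/K, α₂L₂ = 2.38008×10⁻⁵ m/K → total 2.94676×10⁻⁵ m/K
ΔT = g/(α₁L₁+α₂L₂) = 6.45×10⁻⁴ / 2.94676×10⁻⁵ = 21.888 K
T = 11.3 + 21.888 = 33.188 °C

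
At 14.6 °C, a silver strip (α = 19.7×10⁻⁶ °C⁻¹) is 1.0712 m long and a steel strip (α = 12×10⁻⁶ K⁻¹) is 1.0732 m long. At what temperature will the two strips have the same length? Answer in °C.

T = 257.8 °C

Equal length when α₁L₁ΔT − α₂L₂ΔT = L₂ − L₁ = 2.00×10⁻³ m
α₁L₁ = 2.110264×10⁻⁵, α₂L₂ = 1.28784×10⁻⁵ → Δ(αL) = 8.22424×10⁻⁶ m/K
ΔT = 2.00×10⁻³ / 8.22424×10⁻⁶ = 243.184 K, so T = 14.6 + 243.184 = 257.784 °C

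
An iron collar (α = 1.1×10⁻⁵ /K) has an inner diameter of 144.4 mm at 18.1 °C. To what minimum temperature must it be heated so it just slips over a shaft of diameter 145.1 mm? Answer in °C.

Required Δd = 145.1 − 144.4 = 0.7 mm
Δd = αd₀ΔT ⇒ ΔT = Δd/(αd₀) = 0.7 / (1.1×10⁻⁵ × 144.4) = 440.70 K
T_min = 18.1 + 440.70 = 458.80 °C

T = 459 °C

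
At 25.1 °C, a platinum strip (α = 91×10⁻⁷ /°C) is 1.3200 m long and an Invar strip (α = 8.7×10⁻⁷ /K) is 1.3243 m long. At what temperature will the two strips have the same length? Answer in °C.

L₁(1 + α₁ΔT) = L₂(1 + α₂ΔT) ⇒ ΔT = (L₂ − L₁)/(α₁L₁ − α₂L₂)
L₂ − L₁ = 1.3243 − 1.3200 = 4.30×10⁻³ m
α₁L₁ − α₂L₂ = 91×10⁻⁷×1.3200 − 8.7×10⁻⁷×1.3243 = 1.0859859×10⁻⁵ m/K
ΔT = 4.30×10⁻³ / 1.0859859×10⁻⁵ = 395.954 K
T = 25.1 + 395.954 = 421.054 °C

T = 421.1 °C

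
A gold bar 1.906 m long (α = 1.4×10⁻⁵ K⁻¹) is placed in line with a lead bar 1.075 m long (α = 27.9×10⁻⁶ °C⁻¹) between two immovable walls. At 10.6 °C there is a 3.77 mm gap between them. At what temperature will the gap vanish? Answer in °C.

α₁L₁ = 2.6684×10⁻⁵ m/K, α₂L₂ = 2.99925×10⁻⁵ m/K → total 5.66765×10⁻⁵ m/K
ΔT = g/(α₁L₁+α₂L₂) = 3.77×10⁻³ / 5.66765×10⁻⁵ = 66.518 K
T = 10.6 + 66.518 = 77.118 °C

T = 77.1 °C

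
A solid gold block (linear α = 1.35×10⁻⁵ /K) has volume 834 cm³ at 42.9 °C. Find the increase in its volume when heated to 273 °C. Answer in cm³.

ΔV = 7.77 cm³

Isotropic solid: β ≈ 3α = 4.1×10⁻⁵ /K; ΔT = 230.1 K
ΔV = 3αV₀ΔT = 3(1.35×10⁻⁵)(834)(230.1) = 7.77 cm³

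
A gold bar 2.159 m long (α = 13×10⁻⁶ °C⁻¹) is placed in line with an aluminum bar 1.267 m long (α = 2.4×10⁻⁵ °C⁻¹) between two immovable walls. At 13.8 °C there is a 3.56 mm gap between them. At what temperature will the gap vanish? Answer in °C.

T = 74.7 °C

Gap closes when ΔL₁ + ΔL₂ = 3.56 mm = 3.56×10⁻³ m
(α₁L₁ + α₂L₂)ΔT = g
α₁L₁ + α₂L₂ = 13×10⁻⁶×2.159 + 2.4×10⁻⁵×1.267 = 5.8475×10⁻⁵ m/K
ΔT = 3.56×10⁻³ / 5.8475×10⁻⁵ = 60.881 K
T = 13.8 + 60.881 = 74.681 °C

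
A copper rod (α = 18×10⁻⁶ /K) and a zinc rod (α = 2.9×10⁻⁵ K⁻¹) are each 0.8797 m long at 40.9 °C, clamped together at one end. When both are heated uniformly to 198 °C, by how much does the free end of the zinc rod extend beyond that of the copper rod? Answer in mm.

ΔT = 157.1 K
copper: ΔL = 18×10⁻⁶ × 0.8797 m × 157.1 = 2.4876×10⁻³ m = 2.4876 mm
zinc: ΔL = 2.9×10⁻⁵ × 0.8797 m × 157.1 = 4.0078×10⁻³ m = 4.0078 mm
difference = 4.0078 − 2.4876 = 1.5202 mm

1.52 mm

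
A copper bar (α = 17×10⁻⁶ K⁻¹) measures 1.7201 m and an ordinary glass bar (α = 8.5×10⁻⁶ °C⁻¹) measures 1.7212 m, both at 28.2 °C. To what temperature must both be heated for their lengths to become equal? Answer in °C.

Equal length when α₁L₁ΔT − α₂L₂ΔT = L₂ − L₁ = 1.10×10⁻³ m
α₁L₁ = 2.92417×10⁻⁵, α₂L₂ = 1.46302×10⁻⁵ → Δ(αL) = 1.46115×10⁻⁵ m/K
ΔT = 1.10×10⁻³ / 1.46115×10⁻⁵ = 75.283 K, so T = 28.2 + 75.283 = 103.483 °C

T = 103.5 °C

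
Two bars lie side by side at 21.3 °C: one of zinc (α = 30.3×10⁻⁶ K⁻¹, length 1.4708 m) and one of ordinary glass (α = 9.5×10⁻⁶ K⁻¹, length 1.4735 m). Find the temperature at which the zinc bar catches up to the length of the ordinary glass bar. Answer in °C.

L₁(1 + α₁ΔT) = L₂(1 + α₂ΔT) ⇒ ΔT = (L₂ − L₁)/(α₁L₁ − α₂L₂)
L₂ − L₁ = 1.4735 − 1.4708 = 2.70×10⁻³ m
α₁L₁ − α₂L₂ = 30.3×10⁻⁶×1.4708 − 9.5×10⁻⁶×1.4735 = 3.056699×10⁻⁵ m/K
ΔT = 2.70×10⁻³ / 3.056699×10⁻⁵ = 88.331 K
T = 21.3 + 88.331 = 109.631 °C

T = 109.6 °C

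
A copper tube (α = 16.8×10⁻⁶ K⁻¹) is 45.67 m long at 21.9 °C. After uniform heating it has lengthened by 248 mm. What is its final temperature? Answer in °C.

T = 345 °C

ΔL = αL₀ΔT ⇒ ΔT = ΔL / (αL₀)
ΔT = 248×10⁻³ m / (16.8×10⁻⁶ × 45.67 m) = 323.23 K
T = 21.9 + 323.23 = 345.13 °C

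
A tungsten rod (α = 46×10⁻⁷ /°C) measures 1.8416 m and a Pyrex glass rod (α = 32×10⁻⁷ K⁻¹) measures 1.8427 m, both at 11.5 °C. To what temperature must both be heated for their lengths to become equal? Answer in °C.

T = 438.7 °C

L₁(1 + α₁ΔT) = L₂(1 + α₂ΔT) ⇒ ΔT = (L₂ − L₁)/(α₁L₁ − α₂L₂)
L₂ − L₁ = 1.8427 − 1.8416 = 1.10×10⁻³ m
α₁L₁ − α₂L₂ = 46×10⁻⁷×1.8416 − 32×10⁻⁷×1.8427 = 2.57472×10⁻⁶ m/K
ΔT = 1.10×10⁻³ / 2.57472×10⁻⁶ = 427.231 K
T = 11.5 + 427.231 = 438.731 °C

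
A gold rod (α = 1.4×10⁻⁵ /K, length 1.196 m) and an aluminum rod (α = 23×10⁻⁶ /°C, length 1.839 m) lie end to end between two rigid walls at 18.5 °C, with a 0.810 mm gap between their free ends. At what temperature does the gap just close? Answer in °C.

α₁L₁ = 1.6744×10⁻⁵ m/K, α₂L₂ = 4.2297×10⁻⁵ m/K → total 5.9041×10⁻⁵ m/K
ΔT = g/(α₁L₁+α₂L₂) = 8.10×10⁻⁴ / 5.9041×10⁻⁵ = 13.719 K
T = 18.5 + 13.719 = 32.219 °C

T = 32.2 °C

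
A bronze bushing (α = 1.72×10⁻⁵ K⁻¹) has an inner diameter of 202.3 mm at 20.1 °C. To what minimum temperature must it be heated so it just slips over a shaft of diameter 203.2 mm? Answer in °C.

Required Δd = 203.2 − 202.3 = 0.9 mm
Δd = αd₀ΔT ⇒ ΔT = Δd/(αd₀) = 0.9 / (1.72×10⁻⁵ × 202.3) = 258.65 K
T_min = 20.1 + 258.65 = 278.75 °C

T = 279 °C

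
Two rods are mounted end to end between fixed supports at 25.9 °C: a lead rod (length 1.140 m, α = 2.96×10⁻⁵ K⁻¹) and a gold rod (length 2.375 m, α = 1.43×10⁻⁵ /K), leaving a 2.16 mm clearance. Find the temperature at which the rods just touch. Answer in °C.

Gap closes when ΔL₁ + ΔL₂ = 2.16 mm = 2.16×10⁻³ m
(α₁L₁ + α₂L₂)ΔT = g
α₁L₁ + α₂L₂ = 2.96×10⁻⁵×1.140 + 1.43×10⁻⁵×2.375 = 6.77065×10⁻⁵ m/K
ΔT = 2.16×10⁻³ / 6.77065×10⁻⁵ = 31.902 K
T = 25.9 + 31.902 = 57.802 °C

T = 57.8 °C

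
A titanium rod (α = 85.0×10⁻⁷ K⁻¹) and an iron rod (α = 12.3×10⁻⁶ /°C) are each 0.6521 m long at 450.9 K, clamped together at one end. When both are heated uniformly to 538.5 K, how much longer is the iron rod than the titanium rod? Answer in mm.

0.217 mm

ΔT = 87.6 K
titanium: ΔL = 85.0×10⁻⁷ × 0.6521 m × 87.6 = 4.8555×10⁻⁴ m = 0.48555 mm
iron: ΔL = 12.3×10⁻⁶ × 0.6521 m × 87.6 = 7.0262×10⁻⁴ m = 0.70262 mm
difference = 0.70262 − 0.48555 = 0.21707 mm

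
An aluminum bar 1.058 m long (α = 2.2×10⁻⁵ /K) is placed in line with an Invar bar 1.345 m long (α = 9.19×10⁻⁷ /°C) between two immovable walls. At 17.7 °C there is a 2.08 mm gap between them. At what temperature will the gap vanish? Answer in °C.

Gap closes when ΔL₁ + ΔL₂ = 2.08 mm = 2.08×10⁻³ m
(α₁L₁ + α₂L₂)ΔT = g
α₁L₁ + α₂L₂ = 2.2×10⁻⁵×1.058 + 9.19×10⁻⁷×1.345 = 2.4512055×10⁻⁵ m/K
ΔT = 2.08×10⁻³ / 2.4512055×10⁻⁵ = 84.86 K
T = 17.7 + 84.86 = 102.56 °C

T = 103 °C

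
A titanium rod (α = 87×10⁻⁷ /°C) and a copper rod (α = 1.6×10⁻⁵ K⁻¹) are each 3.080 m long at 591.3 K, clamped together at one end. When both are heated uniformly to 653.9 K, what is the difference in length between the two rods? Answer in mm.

1.41 mm

ΔT = 62.6 K
titanium: ΔL = 87×10⁻⁷ × 3.080 m × 62.6 = 1.6774×10⁻³ m = 1.6774 mm
copper: ΔL = 1.6×10⁻⁵ × 3.080 m × 62.6 = 3.0849×10⁻³ m = 3.0849 mm
difference = 3.0849 − 1.6774 = 1.4075 mm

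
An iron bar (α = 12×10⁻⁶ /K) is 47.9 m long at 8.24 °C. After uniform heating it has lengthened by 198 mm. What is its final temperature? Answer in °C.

T = 353 °C

ΔL = αL₀ΔT ⇒ ΔT = ΔL / (αL₀)
ΔT = 198×10⁻³ m / (12×10⁻⁶ × 47.9 m) = 344.47 K
T = 8.24 + 344.47 = 352.71 °C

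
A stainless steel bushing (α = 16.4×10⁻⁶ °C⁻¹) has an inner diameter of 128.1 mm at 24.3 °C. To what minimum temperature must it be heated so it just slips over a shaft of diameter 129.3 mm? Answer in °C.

T = 596 °C

Required Δd = 129.3 − 128.1 = 1.2 mm
Δd = αd₀ΔT ⇒ ΔT = Δd/(αd₀) = 1.2 / (16.4×10⁻⁶ × 128.1) = 571.20 K
T_min = 24.3 + 571.20 = 595.50 °C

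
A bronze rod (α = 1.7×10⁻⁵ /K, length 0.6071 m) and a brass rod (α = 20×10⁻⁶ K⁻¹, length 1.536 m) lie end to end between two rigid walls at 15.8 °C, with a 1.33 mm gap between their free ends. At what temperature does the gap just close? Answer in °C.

T = 48.2 °C

α₁L₁ = 1.03207×10⁻⁵ m/K, α₂L₂ = 3.072×10⁻⁵ m/K → total 4.10407×10⁻⁵ m/K
ΔT = g/(α₁L₁+α₂L₂) = 1.33×10⁻³ / 4.10407×10⁻⁵ = 32.407 K
T = 15.8 + 32.407 = 48.207 °C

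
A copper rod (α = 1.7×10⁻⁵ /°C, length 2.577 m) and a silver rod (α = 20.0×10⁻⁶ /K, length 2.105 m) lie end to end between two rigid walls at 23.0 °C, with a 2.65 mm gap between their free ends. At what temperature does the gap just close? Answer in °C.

Gap closes when ΔL₁ + ΔL₂ = 2.65 mm = 2.65×10⁻³ m
(α₁L₁ + α₂L₂)ΔT = g
α₁L₁ + α₂L₂ = 1.7×10⁻⁵×2.577 + 20.0×10⁻⁶×2.105 = 8.5909×10⁻⁵ m/K
ΔT = 2.65×10⁻³ / 8.5909×10⁻⁵ = 30.847 K
T = 23.0 + 30.847 = 53.847 °C

T = 53.8 °C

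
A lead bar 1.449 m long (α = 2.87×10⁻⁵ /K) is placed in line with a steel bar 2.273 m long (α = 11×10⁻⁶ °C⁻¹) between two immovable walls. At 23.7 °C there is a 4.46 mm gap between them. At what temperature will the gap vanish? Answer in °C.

α₁L₁ = 4.15863×10⁻⁵ m/K, α₂L₂ = 2.5003×10⁻⁵ m/K → total 6.65893×10⁻⁵ m/K
ΔT = g/(α₁L₁+α₂L₂) = 4.46×10⁻³ / 6.65893×10⁻⁵ = 66.978 K
T = 23.7 + 66.978 = 90.678 °C

T = 90.7 °C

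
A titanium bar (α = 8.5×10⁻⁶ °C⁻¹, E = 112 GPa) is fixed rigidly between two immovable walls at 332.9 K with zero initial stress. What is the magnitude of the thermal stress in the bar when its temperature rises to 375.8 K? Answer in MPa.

σ = 40.8 MPa

Fully constrained: the free strain ε = αΔT is blocked, so σ = Eε = EαΔT.
|ΔT| = 42.9 K
σ = 112×10⁹ × 8.5×10⁻⁶ × 42.9 = 4.08×10⁷ Pa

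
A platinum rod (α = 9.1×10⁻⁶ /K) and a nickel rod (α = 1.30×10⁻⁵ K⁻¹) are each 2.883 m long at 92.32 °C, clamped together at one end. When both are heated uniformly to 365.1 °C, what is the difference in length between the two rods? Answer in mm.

ΔT = 272.78 K
platinum: ΔL = 9.1×10⁻⁶ × 2.883 m × 272.78 = 7.1565×10⁻³ m = 7.1565 mm
nickel: ΔL = 1.30×10⁻⁵ × 2.883 m × 272.78 = 1.0224×10⁻² m = 10.224 mm
difference = 10.224 − 7.1565 = 3.0675 mm

3.07 mm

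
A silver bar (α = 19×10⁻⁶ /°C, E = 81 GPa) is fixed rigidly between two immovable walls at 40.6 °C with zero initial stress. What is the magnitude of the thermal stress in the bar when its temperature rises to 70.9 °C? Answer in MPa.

σ = 46.6 MPa

Fully constrained: the free strain ε = αΔT is blocked, so σ = Eε = EαΔT.
|ΔT| = 30.3 K
σ = 81.0×10⁹ × 19×10⁻⁶ × 30.3 = 4.66×10⁷ Pa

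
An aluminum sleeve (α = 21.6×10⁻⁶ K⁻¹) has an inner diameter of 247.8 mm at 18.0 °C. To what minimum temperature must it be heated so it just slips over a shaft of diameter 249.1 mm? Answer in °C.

Required Δd = 249.1 − 247.8 = 1.3 mm
Δd = αd₀ΔT ⇒ ΔT = Δd/(αd₀) = 1.3 / (21.6×10⁻⁶ × 247.8) = 242.88 K
T_min = 18.0 + 242.88 = 260.88 °C

T = 261 °C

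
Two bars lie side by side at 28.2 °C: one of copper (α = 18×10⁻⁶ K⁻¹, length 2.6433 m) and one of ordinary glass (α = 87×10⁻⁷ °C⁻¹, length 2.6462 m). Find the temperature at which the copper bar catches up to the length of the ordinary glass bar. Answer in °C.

L₁(1 + α₁ΔT) = L₂(1 + α₂ΔT) ⇒ ΔT = (L₂ − L₁)/(α₁L₁ − α₂L₂)
L₂ − L₁ = 2.6462 − 2.6433 = 2.90×10⁻³ m
α₁L₁ − α₂L₂ = 18×10⁻⁶×2.6433 − 87×10⁻⁷×2.6462 = 2.455746×10⁻⁵ m/K
ΔT = 2.90×10⁻³ / 2.455746×10⁻⁵ = 118.090 K
T = 28.2 + 118.090 = 146.290 °C

T = 146.3 °C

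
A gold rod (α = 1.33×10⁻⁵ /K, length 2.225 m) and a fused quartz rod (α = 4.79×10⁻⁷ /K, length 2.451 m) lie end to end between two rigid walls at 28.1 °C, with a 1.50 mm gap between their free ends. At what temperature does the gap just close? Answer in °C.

T = 76.9 °C

α₁L₁ = 2.95925×10⁻⁵ m/K, α₂L₂ = 1.174029×10⁻⁶ m/K → total 3.0766529×10⁻⁵ m/K
ΔT = g/(α₁L₁+α₂L₂) = 1.50×10⁻³ / 3.0766529×10⁻⁵ = 48.754 K
T = 28.1 + 48.754 = 76.854 °C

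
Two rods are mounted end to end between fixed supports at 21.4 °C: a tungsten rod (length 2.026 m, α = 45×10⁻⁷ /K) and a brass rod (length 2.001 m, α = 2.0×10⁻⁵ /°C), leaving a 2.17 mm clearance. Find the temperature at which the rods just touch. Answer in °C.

T = 65.6 °C

Gap closes when ΔL₁ + ΔL₂ = 2.17 mm = 2.17×10⁻³ m
(α₁L₁ + α₂L₂)ΔT = g
α₁L₁ + α₂L₂ = 45×10⁻⁷×2.026 + 2.0×10⁻⁵×2.001 = 4.9137×10⁻⁵ m/K
ΔT = 2.17×10⁻³ / 4.9137×10⁻⁵ = 44.162 K
T = 21.4 + 44.162 = 65.562 °C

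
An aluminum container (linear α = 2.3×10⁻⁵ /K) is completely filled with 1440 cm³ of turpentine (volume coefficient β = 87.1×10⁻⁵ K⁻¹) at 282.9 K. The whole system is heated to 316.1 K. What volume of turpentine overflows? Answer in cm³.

The container also expands: β_container ≈ 3α = 6.9×10⁻⁵ /K
Net overflow = V₀(β_liq − 3α_cont)ΔT
β − 3α = 8.71×10⁻⁴ − 6.9×10⁻⁵ = 8.02×10⁻⁴ /K; ΔT = 33.2 K
ΔV = 1440 × 8.02×10⁻⁴ × 33.2 = 38.3 cm³

38.3 cm³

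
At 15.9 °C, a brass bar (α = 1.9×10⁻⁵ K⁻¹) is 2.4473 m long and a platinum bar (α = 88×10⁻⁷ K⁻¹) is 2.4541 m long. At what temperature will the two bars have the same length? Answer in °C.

T = 289.0 °C

L₁(1 + α₁ΔT) = L₂(1 + α₂ΔT) ⇒ ΔT = (L₂ − L₁)/(α₁L₁ − α₂L₂)
L₂ − L₁ = 2.4541 − 2.4473 = 6.80×10⁻³ m
α₁L₁ − α₂L₂ = 1.9×10⁻⁵×2.4473 − 88×10⁻⁷×2.4541 = 2.490262×10⁻⁵ m/K
ΔT = 6.80×10⁻³ / 2.490262×10⁻⁵ = 273.064 K
T = 15.9 + 273.064 = 288.964 °C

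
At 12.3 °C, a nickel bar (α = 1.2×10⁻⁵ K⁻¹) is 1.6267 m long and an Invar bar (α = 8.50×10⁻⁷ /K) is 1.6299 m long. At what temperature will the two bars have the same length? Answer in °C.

L₁(1 + α₁ΔT) = L₂(1 + α₂ΔT) ⇒ ΔT = (L₂ − L₁)/(α₁L₁ − α₂L₂)
L₂ − L₁ = 1.6299 − 1.6267 = 3.20×10⁻³ m
α₁L₁ − α₂L₂ = 1.2×10⁻⁵×1.6267 − 8.50×10⁻⁷×1.6299 = 1.8134985×10⁻⁵ m/K
ΔT = 3.20×10⁻³ / 1.8134985×10⁻⁵ = 176.455 K
T = 12.3 + 176.455 = 188.755 °C

T = 188.8 °C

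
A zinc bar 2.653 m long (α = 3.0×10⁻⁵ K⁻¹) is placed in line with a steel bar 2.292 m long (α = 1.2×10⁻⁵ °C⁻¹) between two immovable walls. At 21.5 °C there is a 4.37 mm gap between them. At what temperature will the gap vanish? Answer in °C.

Gap closes when ΔL₁ + ΔL₂ = 4.37 mm = 4.37×10⁻³ m
(α₁L₁ + α₂L₂)ΔT = g
α₁L₁ + α₂L₂ = 3.0×10⁻⁵×2.653 + 1.2×10⁻⁵×2.292 = 1.07094×10⁻⁴ m/K
ΔT = 4.37×10⁻³ / 1.07094×10⁻⁴ = 40.805 K
T = 21.5 + 40.805 = 62.305 °C

T = 62.3 °C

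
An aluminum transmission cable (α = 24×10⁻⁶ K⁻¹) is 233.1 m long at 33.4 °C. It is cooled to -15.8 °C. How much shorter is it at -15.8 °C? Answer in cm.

|ΔT| = |-15.8 − 33.4| = 49.2 K
ΔL = αL₀ΔT = (24×10⁻⁶)(233.1)(49.2) = 2.75×10⁻¹ m

ΔL = 27.5 cm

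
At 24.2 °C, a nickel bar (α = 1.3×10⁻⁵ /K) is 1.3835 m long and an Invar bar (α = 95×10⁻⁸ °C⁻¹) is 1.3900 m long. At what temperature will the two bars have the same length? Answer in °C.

T = 414.2 °C

Equal length when α₁L₁ΔT − α₂L₂ΔT = L₂ − L₁ = 6.50×10⁻³ m
α₁L₁ = 1.79855×10⁻⁵, α₂L₂ = 1.3205×10⁻⁶ → Δ(αL) = 1.6665×10⁻⁵ m/K
ΔT = 6.50×10⁻³ / 1.6665×10⁻⁵ = 390.039 K, so T = 24.2 + 390.039 = 414.239 °C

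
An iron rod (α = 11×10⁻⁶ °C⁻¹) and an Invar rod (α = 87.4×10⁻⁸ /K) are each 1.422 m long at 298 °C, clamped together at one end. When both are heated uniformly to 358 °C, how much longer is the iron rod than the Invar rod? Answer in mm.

ΔT = 60 K
iron: ΔL = 11×10⁻⁶ × 1.422 m × 60 = 9.3852×10⁻⁴ m = 0.93852 mm
Invar: ΔL = 87.4×10⁻⁸ × 1.422 m × 60 = 7.4570×10⁻⁵ m = 0.074570 mm
difference = 0.93852 − 0.074570 = 0.86395 mm

0.864 mm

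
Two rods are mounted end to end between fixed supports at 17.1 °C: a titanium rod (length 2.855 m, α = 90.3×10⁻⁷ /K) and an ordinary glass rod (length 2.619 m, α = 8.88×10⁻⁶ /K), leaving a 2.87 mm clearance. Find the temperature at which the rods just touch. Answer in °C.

T = 75.6 °C

α₁L₁ = 2.578065×10⁻⁵ m/K, α₂L₂ = 2.325672×10⁻⁵ m/K → total 4.903737×10⁻⁵ m/K
ΔT = g/(α₁L₁+α₂L₂) = 2.87×10⁻³ / 4.903737×10⁻⁵ = 58.527 K
T = 17.1 + 58.527 = 75.627 °C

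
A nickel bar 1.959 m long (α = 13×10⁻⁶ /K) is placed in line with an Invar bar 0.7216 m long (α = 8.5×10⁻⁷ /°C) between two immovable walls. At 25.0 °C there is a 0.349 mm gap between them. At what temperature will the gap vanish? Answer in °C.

T = 38.4 °C

α₁L₁ = 2.5467×10⁻⁵ m/K, α₂L₂ = 6.1336×10⁻⁷ m/K → total 2.608036×10⁻⁵ m/K
ΔT = g/(α₁L₁+α₂L₂) = 3.49×10⁻⁴ / 2.608036×10⁻⁵ = 13.382 K
T = 25.0 + 13.382 = 38.382 °C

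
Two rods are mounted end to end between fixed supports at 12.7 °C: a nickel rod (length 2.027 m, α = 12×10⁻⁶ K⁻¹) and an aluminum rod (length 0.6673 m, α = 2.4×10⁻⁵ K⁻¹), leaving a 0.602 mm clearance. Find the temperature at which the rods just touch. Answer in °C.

T = 27.6 °C

α₁L₁ = 2.4324×10⁻⁵ m/K, α₂L₂ = 1.60152×10⁻⁵ m/K → total 4.03392×10⁻⁵ m/K
ΔT = g/(α₁L₁+α₂L₂) = 6.02×10⁻⁴ / 4.03392×10⁻⁵ = 14.923 K
T = 12.7 + 14.923 = 27.623 °C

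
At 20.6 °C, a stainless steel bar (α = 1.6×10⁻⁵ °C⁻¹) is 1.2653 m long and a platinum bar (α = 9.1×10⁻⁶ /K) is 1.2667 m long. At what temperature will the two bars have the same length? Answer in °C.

T = 181.2 °C

L₁(1 + α₁ΔT) = L₂(1 + α₂ΔT) ⇒ ΔT = (L₂ − L₁)/(α₁L₁ − α₂L₂)
L₂ − L₁ = 1.2667 − 1.2653 = 1.40×10⁻³ m
α₁L₁ − α₂L₂ = 1.6×10⁻⁵×1.2653 − 9.1×10⁻⁶×1.2667 = 8.71783×10⁻⁶ m/K
ΔT = 1.40×10⁻³ / 8.71783×10⁻⁶ = 160.590 K
T = 20.6 + 160.590 = 181.190 °C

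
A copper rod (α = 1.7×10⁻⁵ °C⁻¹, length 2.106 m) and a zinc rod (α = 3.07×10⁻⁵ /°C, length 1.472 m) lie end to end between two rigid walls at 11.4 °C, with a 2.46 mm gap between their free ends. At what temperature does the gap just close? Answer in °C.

α₁L₁ = 3.5802×10⁻⁵ m/K, α₂L₂ = 4.51904×10⁻⁵ m/K → total 8.09924×10⁻⁵ m/K
ΔT = g/(α₁L₁+α₂L₂) = 2.46×10⁻³ / 8.09924×10⁻⁵ = 30.373 K
T = 11.4 + 30.373 = 41.773 °C

T = 41.8 °C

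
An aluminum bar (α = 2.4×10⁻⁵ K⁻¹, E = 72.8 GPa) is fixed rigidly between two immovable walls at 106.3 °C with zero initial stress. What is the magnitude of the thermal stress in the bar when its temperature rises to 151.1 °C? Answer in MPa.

Fully constrained: the free strain ε = αΔT is blocked, so σ = Eε = EαΔT.
|ΔT| = 44.8 K
σ = 72.8×10⁹ × 2.4×10⁻⁵ × 44.8 = 7.83×10⁷ Pa

σ = 78.3 MPa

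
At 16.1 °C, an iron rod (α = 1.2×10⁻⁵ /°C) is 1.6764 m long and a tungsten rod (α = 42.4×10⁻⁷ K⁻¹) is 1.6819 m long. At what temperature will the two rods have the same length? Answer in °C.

T = 439.6 °C

Equal length when α₁L₁ΔT − α₂L₂ΔT = L₂ − L₁ = 5.50×10⁻³ m
α₁L₁ = 2.01168×10⁻⁵, α₂L₂ = 7.131256×10⁻⁶ → Δ(αL) = 1.2985544×10⁻⁵ m/K
ΔT = 5.50×10⁻³ / 1.2985544×10⁻⁵ = 423.548 K, so T = 16.1 + 423.548 = 439.648 °C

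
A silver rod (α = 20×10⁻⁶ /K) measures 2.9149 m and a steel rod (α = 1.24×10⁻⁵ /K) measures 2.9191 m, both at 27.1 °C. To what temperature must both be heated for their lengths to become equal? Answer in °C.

T = 217.1 °C

L₁(1 + α₁ΔT) = L₂(1 + α₂ΔT) ⇒ ΔT = (L₂ − L₁)/(α₁L₁ − α₂L₂)
L₂ − L₁ = 2.9191 − 2.9149 = 4.20×10⁻³ m
α₁L₁ − α₂L₂ = 20×10⁻⁶×2.9149 − 1.24×10⁻⁵×2.9191 = 2.210116×10⁻⁵ m/K
ΔT = 4.20×10⁻³ / 2.210116×10⁻⁵ = 190.035 K
T = 27.1 + 190.035 = 217.135 °C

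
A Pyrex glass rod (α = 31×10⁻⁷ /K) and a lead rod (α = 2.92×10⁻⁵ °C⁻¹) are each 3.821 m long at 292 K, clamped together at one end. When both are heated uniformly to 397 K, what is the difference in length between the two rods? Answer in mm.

ΔT = 105 K
Pyrex glass: ΔL = 31×10⁻⁷ × 3.821 m × 105 = 1.2437×10⁻³ m = 1.2437 mm
lead: ΔL = 2.92×10⁻⁵ × 3.821 m × 105 = 1.1715×10⁻² m = 11.715 mm
difference = 11.715 − 1.2437 = 10.4713 mm

10.5 mm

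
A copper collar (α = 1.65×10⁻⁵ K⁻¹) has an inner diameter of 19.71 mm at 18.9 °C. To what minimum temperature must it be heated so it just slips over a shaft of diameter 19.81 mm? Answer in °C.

T = 326 °C

Required Δd = 19.81 − 19.71 = 0.10 mm
Δd = αd₀ΔT ⇒ ΔT = Δd/(αd₀) = 0.10 / (1.65×10⁻⁵ × 19.71) = 307.49 K
T_min = 18.9 + 307.49 = 326.39 °C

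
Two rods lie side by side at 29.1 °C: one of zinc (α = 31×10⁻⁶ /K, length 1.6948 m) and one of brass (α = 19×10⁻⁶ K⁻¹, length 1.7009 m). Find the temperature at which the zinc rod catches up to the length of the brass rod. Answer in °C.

Equal length when α₁L₁ΔT − α₂L₂ΔT = L₂ − L₁ = 6.10×10⁻³ m
α₁L₁ = 5.25388×10⁻⁵, α₂L₂ = 3.23171×10⁻⁵ → Δ(αL) = 2.02217×10⁻⁵ m/K
ΔT = 6.10×10⁻³ / 2.02217×10⁻⁵ = 301.656 K, so T = 29.1 + 301.656 = 330.756 °C

T = 330.8 °C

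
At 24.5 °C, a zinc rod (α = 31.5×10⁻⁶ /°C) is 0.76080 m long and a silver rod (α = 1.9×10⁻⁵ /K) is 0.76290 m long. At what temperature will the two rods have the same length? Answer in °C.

T = 246.3 °C

Equal length when α₁L₁ΔT − α₂L₂ΔT = L₂ − L₁ = 2.10×10⁻³ m
α₁L₁ = 2.39652×10⁻⁵, α₂L₂ = 1.44951×10⁻⁵ → Δ(αL) = 9.4701×10⁻⁶ m/K
ΔT = 2.10×10⁻³ / 9.4701×10⁻⁶ = 221.751 K, so T = 24.5 + 221.751 = 246.251 °C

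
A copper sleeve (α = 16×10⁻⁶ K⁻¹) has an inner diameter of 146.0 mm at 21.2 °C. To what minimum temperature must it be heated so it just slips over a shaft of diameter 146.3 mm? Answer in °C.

T = 150 °C

Required Δd = 146.3 − 146.0 = 0.3 mm
Δd = αd₀ΔT ⇒ ΔT = Δd/(αd₀) = 0.3 / (16×10⁻⁶ × 146.0) = 128.42 K
T_min = 21.2 + 128.42 = 149.62 °C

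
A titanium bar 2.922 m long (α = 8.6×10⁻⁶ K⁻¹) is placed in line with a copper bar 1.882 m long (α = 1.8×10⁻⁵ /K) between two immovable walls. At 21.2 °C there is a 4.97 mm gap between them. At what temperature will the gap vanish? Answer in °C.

T = 105 °C

α₁L₁ = 2.51292×10⁻⁵ m/K, α₂L₂ = 3.3876×10⁻⁵ m/K → total 5.90052×10⁻⁵ m/K
ΔT = g/(α₁L₁+α₂L₂) = 4.97×10⁻³ / 5.90052×10⁻⁵ = 84.23 K
T = 21.2 + 84.23 = 105.43 °C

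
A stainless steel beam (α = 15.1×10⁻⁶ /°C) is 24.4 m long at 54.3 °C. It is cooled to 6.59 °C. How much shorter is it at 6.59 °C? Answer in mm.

|ΔT| = |6.59 − 54.3| = 47.71 K
ΔL = αL₀ΔT = (15.1×10⁻⁶)(24.4)(47.71) = 1.76×10⁻² m

ΔL = 17.6 mm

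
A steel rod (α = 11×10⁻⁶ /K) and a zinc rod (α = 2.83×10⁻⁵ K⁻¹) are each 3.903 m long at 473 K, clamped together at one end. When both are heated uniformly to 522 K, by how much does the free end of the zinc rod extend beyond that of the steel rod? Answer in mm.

ΔT = 49 K
steel: ΔL = 11×10⁻⁶ × 3.903 m × 49 = 2.1037×10⁻³ m = 2.1037 mm
zinc: ΔL = 2.83×10⁻⁵ × 3.903 m × 49 = 5.4123×10⁻³ m = 5.4123 mm
difference = 5.4123 − 2.1037 = 3.3086 mm

3.31 mm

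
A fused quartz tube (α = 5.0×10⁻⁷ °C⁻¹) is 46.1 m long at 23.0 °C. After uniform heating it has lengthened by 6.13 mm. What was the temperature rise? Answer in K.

ΔL = αL₀ΔT ⇒ ΔT = ΔL / (αL₀)
ΔT = 6.13×10⁻³ m / (5.0×10⁻⁷ × 46.1 m) = 265.94 K

ΔT = 266 K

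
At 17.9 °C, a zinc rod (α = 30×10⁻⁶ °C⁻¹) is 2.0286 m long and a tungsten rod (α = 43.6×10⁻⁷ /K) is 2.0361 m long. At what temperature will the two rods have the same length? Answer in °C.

T = 162.2 °C

Equal length when α₁L₁ΔT − α₂L₂ΔT = L₂ − L₁ = 7.50×10⁻³ m
α₁L₁ = 6.0858×10⁻⁵, α₂L₂ = 8.877396×10⁻⁶ → Δ(αL) = 5.1980604×10⁻⁵ m/K
ΔT = 7.50×10⁻³ / 5.1980604×10⁻⁵ = 144.285 K, so T = 17.9 + 144.285 = 162.185 °C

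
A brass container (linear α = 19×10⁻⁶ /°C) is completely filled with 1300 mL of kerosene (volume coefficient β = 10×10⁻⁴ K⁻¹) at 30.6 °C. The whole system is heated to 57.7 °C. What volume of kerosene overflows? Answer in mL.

The container also expands: β_container ≈ 3α = 5.7×10⁻⁵ /K
Net overflow = V₀(β_liq − 3α_cont)ΔT
β − 3α = 1.00×10⁻³ − 5.7×10⁻⁵ = 9.43×10⁻⁴ /K; ΔT = 27.1 K
ΔV = 1300 × 9.43×10⁻⁴ × 27.1 = 33.2 mL

33.2 mL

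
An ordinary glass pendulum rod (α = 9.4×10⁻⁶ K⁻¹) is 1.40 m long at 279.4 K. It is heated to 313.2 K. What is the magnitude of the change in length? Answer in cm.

|ΔT| = |313.2 − 279.4| = 33.8 K
ΔL = αL₀ΔT = (9.4×10⁻⁶)(1.40)(33.8) = 4.45×10⁻⁴ m

ΔL = 0.0445 cm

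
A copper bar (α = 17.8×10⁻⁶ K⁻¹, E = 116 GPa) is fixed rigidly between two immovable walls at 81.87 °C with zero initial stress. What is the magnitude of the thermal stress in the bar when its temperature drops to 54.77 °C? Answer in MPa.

σ = 56.0 MPa

Fully constrained: the free strain ε = αΔT is blocked, so σ = Eε = EαΔT.
|ΔT| = 27.10 K
σ = 116×10⁹ × 17.8×10⁻⁶ × 27.10 = 5.60×10⁷ Pa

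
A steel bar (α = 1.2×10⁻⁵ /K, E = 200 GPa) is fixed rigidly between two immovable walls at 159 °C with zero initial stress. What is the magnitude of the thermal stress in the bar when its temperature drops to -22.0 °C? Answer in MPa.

Fully constrained: the free strain ε = αΔT is blocked, so σ = Eε = EαΔT.
|ΔT| = 181.0 K
σ = 200×10⁹ × 1.2×10⁻⁵ × 181.0 = 4.34×10⁸ Pa

σ = 434 MPa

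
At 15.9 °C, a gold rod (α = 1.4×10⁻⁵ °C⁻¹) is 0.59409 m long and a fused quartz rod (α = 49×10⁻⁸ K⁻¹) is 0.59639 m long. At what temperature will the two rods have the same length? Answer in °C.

T = 302.5 °C

L₁(1 + α₁ΔT) = L₂(1 + α₂ΔT) ⇒ ΔT = (L₂ − L₁)/(α₁L₁ − α₂L₂)
L₂ − L₁ = 0.59639 − 0.59409 = 2.30×10⁻³ m
α₁L₁ − α₂L₂ = 1.4×10⁻⁵×0.59409 − 49×10⁻⁸×0.59639 = 8.0250289×10⁻⁶ m/K
ΔT = 2.30×10⁻³ / 8.0250289×10⁻⁶ = 286.603 K
T = 15.9 + 286.603 = 302.503 °C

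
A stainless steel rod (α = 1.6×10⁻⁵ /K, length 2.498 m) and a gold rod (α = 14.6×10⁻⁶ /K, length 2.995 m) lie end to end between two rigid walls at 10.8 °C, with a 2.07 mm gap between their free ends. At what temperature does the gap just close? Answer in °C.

Gap closes when ΔL₁ + ΔL₂ = 2.07 mm = 2.07×10⁻³ m
(α₁L₁ + α₂L₂)ΔT = g
α₁L₁ + α₂L₂ = 1.6×10⁻⁵×2.498 + 14.6×10⁻⁶×2.995 = 8.3695×10⁻⁵ m/K
ΔT = 2.07×10⁻³ / 8.3695×10⁻⁵ = 24.733 K
T = 10.8 + 24.733 = 35.533 °C

T = 35.5 °C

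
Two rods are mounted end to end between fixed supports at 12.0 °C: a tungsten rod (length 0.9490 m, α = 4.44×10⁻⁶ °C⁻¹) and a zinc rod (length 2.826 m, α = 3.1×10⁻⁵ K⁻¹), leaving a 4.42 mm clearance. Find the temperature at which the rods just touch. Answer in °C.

Gap closes when ΔL₁ + ΔL₂ = 4.42 mm = 4.42×10⁻³ m
(α₁L₁ + α₂L₂)ΔT = g
α₁L₁ + α₂L₂ = 4.44×10⁻⁶×0.9490 + 3.1×10⁻⁵×2.826 = 9.181956×10⁻⁵ m/K
ΔT = 4.42×10⁻³ / 9.181956×10⁻⁵ = 48.138 K
T = 12.0 + 48.138 = 60.138 °C

T = 60.1 °C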